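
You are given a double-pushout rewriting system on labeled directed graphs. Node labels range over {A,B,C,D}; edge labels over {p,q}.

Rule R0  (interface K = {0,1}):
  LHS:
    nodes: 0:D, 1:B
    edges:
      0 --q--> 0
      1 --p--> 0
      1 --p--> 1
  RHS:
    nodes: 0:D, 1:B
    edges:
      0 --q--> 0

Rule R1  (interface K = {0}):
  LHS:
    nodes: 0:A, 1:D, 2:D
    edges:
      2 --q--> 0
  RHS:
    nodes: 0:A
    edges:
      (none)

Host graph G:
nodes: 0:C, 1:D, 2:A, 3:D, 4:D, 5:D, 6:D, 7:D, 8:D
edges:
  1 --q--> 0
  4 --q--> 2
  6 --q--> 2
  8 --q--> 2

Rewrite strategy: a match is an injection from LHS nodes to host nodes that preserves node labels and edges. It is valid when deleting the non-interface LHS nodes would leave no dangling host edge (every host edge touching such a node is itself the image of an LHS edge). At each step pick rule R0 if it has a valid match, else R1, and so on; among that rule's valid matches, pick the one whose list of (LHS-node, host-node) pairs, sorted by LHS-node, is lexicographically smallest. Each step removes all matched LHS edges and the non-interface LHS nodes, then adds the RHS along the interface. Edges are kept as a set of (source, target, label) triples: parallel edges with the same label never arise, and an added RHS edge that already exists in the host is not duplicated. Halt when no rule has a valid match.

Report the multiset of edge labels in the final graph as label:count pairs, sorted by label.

Answer: q:1

Steps:
initial: |V|=9 |E|=4  E = 1-q->0 4-q->2 6-q->2 8-q->2
step 1: apply R1 at {0↦2, 1↦3, 2↦4}  → |V|=7 |E|=3  E = 1-q->0 6-q->2 8-q->2
step 2: apply R1 at {0↦2, 1↦5, 2↦6}  → |V|=5 |E|=2  E = 1-q->0 8-q->2
step 3: apply R1 at {0↦2, 1↦7, 2↦8}  → |V|=3 |E|=1  E = 1-q->0
halt: no rule applies after step 3
NF edges: [(1, 0, 'q')]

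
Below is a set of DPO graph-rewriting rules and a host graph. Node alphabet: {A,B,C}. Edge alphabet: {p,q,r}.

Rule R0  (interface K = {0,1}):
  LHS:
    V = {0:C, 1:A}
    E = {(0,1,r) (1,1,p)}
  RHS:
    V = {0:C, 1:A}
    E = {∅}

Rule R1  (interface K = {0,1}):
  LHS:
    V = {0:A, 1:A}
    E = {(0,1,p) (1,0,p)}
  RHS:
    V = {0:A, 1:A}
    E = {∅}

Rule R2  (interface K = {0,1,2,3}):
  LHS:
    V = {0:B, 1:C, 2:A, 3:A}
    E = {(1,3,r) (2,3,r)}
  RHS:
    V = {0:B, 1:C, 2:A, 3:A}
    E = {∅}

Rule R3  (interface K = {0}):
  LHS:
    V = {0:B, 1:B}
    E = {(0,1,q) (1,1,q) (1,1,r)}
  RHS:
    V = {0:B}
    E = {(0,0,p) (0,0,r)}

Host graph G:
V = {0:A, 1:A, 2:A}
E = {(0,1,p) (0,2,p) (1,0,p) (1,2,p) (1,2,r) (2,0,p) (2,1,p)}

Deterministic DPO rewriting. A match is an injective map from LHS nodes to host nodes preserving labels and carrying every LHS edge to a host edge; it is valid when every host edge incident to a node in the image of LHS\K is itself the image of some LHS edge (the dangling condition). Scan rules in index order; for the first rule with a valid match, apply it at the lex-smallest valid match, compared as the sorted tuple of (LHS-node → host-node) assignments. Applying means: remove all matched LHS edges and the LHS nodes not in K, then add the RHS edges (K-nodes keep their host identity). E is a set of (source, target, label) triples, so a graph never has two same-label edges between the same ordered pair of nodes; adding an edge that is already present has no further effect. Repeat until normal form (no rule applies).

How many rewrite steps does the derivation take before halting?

[0] host  ⇒  3 nodes, 7 edges  {0-p->1 0-p->2 1-p->0 1-p->2 1-r->2 2-p->0 2-p->1}
[1] R1 @ {0↦0, 1↦1}  ⇒  3 nodes, 5 edges  {0-p->2 1-p->2 1-r->2 2-p->0 2-p->1}
[2] R1 @ {0↦0, 1↦2}  ⇒  3 nodes, 3 edges  {1-p->2 1-r->2 2-p->1}
[3] R1 @ {0↦1, 1↦2}  ⇒  3 nodes, 1 edges  {1-r->2}
halt: no rule applies after step 3

Answer: 3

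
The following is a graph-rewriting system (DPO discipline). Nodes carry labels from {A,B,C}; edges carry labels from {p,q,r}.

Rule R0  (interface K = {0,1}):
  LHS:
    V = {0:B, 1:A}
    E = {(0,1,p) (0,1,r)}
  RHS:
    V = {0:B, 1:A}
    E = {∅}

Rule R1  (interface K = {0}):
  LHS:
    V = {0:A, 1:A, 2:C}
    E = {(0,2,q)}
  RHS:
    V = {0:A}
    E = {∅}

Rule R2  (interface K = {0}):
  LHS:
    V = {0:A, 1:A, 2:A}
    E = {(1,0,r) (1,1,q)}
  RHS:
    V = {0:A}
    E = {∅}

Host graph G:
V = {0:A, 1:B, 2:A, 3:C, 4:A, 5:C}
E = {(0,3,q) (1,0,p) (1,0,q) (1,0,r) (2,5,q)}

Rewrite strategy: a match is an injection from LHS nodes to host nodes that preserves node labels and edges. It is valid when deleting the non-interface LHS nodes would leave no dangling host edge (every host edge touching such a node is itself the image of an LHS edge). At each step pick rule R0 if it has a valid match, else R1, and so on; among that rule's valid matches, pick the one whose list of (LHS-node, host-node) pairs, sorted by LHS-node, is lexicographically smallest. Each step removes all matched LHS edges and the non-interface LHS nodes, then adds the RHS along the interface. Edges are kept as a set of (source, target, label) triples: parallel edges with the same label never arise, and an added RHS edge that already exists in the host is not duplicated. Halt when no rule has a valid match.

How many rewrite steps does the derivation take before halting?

Answer: 2

Steps:
[0] host  ⇒  6 nodes, 5 edges  {0-q->3 1-p->0 1-q->0 1-r->0 2-q->5}
[1] R0 @ {0↦1, 1↦0}  ⇒  6 nodes, 3 edges  {0-q->3 1-q->0 2-q->5}
[2] R1 @ {0↦0, 1↦4, 2↦3}  ⇒  4 nodes, 2 edges  {1-q->0 2-q->5}
normal form: no rule applies after step 2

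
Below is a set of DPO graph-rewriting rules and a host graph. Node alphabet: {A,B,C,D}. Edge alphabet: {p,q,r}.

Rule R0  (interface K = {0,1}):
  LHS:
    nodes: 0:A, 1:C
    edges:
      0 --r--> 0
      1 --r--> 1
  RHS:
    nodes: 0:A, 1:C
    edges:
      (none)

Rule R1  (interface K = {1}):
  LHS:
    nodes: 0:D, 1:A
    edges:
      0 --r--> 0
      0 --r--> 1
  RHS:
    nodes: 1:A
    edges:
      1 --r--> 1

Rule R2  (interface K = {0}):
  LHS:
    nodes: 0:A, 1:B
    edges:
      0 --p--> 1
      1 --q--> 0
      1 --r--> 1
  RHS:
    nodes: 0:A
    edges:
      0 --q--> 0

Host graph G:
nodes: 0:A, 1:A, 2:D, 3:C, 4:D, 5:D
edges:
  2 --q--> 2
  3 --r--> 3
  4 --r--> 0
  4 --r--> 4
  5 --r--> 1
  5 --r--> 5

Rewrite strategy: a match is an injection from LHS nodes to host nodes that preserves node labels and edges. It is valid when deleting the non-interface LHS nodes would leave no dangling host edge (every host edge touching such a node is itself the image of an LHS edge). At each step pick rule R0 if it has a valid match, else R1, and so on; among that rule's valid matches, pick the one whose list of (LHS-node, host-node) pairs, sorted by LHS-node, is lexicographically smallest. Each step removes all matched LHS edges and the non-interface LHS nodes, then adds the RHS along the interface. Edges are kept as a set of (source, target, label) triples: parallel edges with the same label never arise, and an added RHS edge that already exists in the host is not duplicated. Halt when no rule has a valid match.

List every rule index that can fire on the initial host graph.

R0: no valid match — LHS pattern not found
R1: 2 valid matches — {0↦4, 1↦0}, {0↦5, 1↦1}
R2: no valid match — LHS pattern not found

Answer: [R1]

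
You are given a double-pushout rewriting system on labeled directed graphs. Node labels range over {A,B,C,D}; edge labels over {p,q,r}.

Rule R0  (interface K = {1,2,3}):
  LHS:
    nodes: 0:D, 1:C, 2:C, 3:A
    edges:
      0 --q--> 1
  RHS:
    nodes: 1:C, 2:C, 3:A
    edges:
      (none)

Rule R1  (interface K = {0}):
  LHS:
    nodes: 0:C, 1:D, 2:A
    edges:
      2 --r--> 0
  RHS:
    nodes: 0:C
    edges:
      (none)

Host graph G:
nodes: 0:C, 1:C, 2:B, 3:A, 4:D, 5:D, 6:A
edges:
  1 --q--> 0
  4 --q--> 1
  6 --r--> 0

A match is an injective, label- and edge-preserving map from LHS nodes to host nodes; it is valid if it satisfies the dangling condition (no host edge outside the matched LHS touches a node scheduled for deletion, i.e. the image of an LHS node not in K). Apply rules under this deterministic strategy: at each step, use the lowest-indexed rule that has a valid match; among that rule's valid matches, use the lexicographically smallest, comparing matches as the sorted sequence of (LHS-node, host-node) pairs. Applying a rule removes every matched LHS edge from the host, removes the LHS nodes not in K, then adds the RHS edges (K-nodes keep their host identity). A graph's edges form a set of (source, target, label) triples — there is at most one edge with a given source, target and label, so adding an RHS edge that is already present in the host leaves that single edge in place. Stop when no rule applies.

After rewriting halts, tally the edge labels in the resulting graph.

Answer: q:1

Rewrite trace:
start.  V:7 E:3  edges: 1-q->0 4-q->1 6-r->0
1. fire R0 via {0↦4, 1↦1, 2↦0, 3↦3}  →  V:6 E:2  edges: 1-q->0 6-r->0
2. fire R1 via {0↦0, 1↦5, 2↦6}  →  V:4 E:1  edges: 1-q->0
final graph: no rule applies after step 2
NF edges: [(1, 0, 'q')]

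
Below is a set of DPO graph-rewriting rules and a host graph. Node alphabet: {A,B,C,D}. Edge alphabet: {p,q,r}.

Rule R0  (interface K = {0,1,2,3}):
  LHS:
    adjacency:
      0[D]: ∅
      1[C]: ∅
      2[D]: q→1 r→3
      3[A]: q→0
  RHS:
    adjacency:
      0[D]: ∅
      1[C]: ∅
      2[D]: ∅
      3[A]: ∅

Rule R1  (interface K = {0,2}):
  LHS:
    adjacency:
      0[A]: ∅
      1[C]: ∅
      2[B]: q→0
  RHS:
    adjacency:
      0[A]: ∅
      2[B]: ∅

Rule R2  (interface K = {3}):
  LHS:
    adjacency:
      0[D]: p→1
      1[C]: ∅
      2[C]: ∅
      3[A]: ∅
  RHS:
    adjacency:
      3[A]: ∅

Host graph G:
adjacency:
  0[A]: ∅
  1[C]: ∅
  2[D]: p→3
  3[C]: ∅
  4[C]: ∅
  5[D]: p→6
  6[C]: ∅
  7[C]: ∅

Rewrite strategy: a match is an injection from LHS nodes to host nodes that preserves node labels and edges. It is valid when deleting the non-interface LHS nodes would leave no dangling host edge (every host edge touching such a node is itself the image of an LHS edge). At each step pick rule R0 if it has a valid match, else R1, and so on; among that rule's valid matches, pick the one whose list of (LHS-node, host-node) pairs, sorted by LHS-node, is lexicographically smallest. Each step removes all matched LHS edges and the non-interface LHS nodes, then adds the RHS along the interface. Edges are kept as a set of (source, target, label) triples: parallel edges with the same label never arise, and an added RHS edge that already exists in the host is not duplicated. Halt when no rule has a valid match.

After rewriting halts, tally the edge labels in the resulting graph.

start.  V:8 E:2  edges: 2-p->3 5-p->6
1. fire R2 via {0↦2, 1↦3, 2↦1, 3↦0}  →  V:5 E:1  edges: 5-p->6
2. fire R2 via {0↦5, 1↦6, 2↦4, 3↦0}  →  V:2 E:0  edges: ∅
halt: no rule applies after step 2
NF edges: []

Answer: (no edges)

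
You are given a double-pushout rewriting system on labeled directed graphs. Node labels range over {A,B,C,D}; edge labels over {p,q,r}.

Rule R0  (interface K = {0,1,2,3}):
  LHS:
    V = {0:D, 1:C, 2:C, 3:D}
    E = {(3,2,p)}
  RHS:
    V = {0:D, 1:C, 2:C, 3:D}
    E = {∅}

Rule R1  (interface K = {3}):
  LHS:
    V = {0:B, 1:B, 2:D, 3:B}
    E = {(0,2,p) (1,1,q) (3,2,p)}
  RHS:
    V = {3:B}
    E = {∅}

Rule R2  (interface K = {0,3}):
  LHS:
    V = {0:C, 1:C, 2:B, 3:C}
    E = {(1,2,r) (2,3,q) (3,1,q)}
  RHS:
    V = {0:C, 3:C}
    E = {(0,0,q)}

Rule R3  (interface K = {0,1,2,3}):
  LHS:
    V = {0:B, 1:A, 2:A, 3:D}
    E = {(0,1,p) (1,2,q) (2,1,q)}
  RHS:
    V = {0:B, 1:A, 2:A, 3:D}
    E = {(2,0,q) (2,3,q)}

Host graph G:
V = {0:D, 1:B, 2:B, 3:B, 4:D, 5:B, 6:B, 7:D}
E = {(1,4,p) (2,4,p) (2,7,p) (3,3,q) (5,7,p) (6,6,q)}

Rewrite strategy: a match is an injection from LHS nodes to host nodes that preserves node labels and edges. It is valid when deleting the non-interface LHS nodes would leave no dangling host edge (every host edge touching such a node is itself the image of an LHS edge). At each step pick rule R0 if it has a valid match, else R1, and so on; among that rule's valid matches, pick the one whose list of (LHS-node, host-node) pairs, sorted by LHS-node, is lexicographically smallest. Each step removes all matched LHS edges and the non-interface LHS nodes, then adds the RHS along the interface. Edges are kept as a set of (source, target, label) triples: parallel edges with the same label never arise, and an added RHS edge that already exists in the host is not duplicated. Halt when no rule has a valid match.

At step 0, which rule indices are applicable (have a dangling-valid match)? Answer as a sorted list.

Answer: [R1]

Derivation:
R0: no valid match — LHS pattern not found
R1: 4 valid matches — {0↦1, 1↦3, 2↦4, 3↦2}, {0↦1, 1↦6, 2↦4, 3↦2}, {0↦5, 1↦3, 2↦7, 3↦2} (+1 more)
R2: no valid match — LHS pattern not found
R3: no valid match — LHS pattern not found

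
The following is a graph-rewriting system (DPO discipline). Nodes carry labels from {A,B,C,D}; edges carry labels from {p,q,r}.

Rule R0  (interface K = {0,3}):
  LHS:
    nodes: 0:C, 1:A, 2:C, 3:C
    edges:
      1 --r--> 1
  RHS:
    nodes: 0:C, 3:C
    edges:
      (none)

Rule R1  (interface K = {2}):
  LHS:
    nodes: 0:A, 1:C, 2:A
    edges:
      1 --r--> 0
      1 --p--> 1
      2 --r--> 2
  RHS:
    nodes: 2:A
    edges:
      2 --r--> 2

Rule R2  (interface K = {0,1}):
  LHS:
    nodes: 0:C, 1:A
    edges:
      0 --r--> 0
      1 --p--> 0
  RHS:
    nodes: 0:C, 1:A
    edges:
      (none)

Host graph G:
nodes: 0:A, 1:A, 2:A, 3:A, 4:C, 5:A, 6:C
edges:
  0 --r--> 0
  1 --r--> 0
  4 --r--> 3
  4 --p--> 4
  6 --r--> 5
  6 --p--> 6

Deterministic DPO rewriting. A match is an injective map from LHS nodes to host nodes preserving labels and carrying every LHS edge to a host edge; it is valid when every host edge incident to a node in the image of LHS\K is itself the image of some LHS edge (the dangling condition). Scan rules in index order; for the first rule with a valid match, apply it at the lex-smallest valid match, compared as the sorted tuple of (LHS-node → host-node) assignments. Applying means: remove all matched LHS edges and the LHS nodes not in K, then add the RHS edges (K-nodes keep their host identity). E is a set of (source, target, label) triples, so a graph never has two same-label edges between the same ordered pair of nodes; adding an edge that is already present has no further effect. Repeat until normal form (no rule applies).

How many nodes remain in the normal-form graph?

initial: |V|=7 |E|=6  E = 0-r->0 1-r->0 4-r->3 4-p->4 6-r->5 6-p->6
step 1: apply R1 at {0↦3, 1↦4, 2↦0}  → |V|=5 |E|=4  E = 0-r->0 1-r->0 6-r->5 6-p->6
step 2: apply R1 at {0↦5, 1↦6, 2↦0}  → |V|=3 |E|=2  E = 0-r->0 1-r->0
final graph: no rule applies after step 2
NF nodes: {0:A, 1:A, 2:A}

Answer: 3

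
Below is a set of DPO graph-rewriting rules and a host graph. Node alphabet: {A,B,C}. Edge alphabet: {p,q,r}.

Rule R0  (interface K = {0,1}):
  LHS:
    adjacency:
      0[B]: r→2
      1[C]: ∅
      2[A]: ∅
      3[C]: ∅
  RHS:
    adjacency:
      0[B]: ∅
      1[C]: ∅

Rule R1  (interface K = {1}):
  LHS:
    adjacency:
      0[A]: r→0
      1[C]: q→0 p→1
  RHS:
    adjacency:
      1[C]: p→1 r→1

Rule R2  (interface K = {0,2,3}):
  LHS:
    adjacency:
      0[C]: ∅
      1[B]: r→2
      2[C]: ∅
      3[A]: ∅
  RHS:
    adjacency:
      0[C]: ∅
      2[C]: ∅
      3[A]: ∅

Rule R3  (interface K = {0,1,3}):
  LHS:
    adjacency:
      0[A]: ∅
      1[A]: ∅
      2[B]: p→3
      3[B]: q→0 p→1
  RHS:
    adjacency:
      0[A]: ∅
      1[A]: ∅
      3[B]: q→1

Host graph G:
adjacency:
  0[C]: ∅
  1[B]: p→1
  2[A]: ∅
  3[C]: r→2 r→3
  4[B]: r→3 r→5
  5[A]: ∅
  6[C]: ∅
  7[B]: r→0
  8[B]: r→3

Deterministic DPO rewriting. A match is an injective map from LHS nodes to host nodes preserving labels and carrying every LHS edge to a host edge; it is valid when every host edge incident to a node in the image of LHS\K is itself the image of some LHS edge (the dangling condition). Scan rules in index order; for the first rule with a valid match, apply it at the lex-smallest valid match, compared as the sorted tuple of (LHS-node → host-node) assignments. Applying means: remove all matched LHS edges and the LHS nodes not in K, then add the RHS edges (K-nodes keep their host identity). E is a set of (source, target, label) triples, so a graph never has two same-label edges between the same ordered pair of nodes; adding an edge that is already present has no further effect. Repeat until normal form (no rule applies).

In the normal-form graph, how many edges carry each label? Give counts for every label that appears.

Answer: p:1 r:2

Rewrite trace:
start.  V:9 E:7  edges: 1-p->1 3-r->2 3-r->3 4-r->3 4-r->5 7-r->0 8-r->3
1. fire R0 via {0↦4, 1↦0, 2↦5, 3↦6}  →  V:7 E:6  edges: 1-p->1 3-r->2 3-r->3 4-r->3 7-r->0 8-r->3
2. fire R2 via {0↦0, 1↦4, 2↦3, 3↦2}  →  V:6 E:5  edges: 1-p->1 3-r->2 3-r->3 7-r->0 8-r->3
3. fire R2 via {0↦0, 1↦8, 2↦3, 3↦2}  →  V:5 E:4  edges: 1-p->1 3-r->2 3-r->3 7-r->0
4. fire R2 via {0↦3, 1↦7, 2↦0, 3↦2}  →  V:4 E:3  edges: 1-p->1 3-r->2 3-r->3
final graph: no rule applies after step 4
NF edges: [(1, 1, 'p'), (3, 2, 'r'), (3, 3, 'r')]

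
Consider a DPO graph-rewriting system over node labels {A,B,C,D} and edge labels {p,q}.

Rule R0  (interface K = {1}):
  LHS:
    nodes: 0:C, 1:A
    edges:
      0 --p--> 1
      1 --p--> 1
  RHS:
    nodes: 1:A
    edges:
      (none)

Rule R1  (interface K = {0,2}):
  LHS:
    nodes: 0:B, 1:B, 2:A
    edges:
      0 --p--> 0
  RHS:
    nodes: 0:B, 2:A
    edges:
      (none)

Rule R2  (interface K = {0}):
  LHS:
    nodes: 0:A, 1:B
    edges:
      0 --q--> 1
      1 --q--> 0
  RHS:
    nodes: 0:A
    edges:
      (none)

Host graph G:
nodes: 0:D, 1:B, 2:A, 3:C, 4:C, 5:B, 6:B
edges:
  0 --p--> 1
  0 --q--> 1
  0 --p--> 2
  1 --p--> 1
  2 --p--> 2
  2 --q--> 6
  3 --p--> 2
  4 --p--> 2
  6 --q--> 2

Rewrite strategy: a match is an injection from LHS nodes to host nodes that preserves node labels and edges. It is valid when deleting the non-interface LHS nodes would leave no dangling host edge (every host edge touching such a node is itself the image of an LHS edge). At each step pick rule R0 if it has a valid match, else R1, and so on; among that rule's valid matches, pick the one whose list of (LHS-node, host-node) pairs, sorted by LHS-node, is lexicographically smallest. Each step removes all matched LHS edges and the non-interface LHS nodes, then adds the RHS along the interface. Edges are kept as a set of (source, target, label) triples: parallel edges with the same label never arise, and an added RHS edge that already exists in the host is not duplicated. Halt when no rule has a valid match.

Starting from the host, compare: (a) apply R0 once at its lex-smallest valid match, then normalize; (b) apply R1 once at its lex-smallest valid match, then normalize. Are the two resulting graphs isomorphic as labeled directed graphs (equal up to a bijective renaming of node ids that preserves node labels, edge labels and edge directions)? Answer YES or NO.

Answer: YES

Derivation:
branch R0-first: apply at {0↦3, 1↦2} → |E|=7, then 2 more step(s) → NF |V|=4 |E|=4 V={0:D, 1:B, 2:A, 4:C} E=0-p->1 0-q->1 0-p->2 4-p->2
branch R1-first: apply at {0↦1, 1↦5, 2↦2} → |E|=8, then 2 more step(s) → NF |V|=4 |E|=4 V={0:D, 1:B, 2:A, 4:C} E=0-p->1 0-q->1 0-p->2 4-p->2
graphs isomorphic (equal up to label-preserving node renaming)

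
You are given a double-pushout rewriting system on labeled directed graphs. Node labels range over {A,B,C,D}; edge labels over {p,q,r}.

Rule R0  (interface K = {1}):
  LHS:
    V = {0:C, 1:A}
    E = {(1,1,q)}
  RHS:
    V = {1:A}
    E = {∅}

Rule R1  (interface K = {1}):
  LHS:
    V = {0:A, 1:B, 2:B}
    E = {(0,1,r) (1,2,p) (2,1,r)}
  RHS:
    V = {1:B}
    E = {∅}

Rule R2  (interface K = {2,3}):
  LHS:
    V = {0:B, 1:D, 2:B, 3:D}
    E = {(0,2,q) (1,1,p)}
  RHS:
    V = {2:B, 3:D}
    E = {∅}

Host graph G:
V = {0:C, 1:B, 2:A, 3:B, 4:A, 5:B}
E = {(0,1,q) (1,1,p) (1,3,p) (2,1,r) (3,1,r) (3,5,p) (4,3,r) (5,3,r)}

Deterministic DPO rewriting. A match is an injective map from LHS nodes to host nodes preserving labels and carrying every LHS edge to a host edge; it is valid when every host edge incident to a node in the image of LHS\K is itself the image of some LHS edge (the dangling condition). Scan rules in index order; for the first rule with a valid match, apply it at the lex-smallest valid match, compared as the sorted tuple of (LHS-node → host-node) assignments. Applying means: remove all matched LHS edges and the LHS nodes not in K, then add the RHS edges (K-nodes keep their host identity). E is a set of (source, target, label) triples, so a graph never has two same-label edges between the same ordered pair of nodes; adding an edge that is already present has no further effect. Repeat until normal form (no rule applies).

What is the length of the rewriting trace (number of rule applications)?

start.  V:6 E:8  edges: 0-q->1 1-p->1 1-p->3 2-r->1 3-r->1 3-p->5 4-r->3 5-r->3
1. fire R1 via {0↦4, 1↦3, 2↦5}  →  V:4 E:5  edges: 0-q->1 1-p->1 1-p->3 2-r->1 3-r->1
2. fire R1 via {0↦2, 1↦1, 2↦3}  →  V:2 E:2  edges: 0-q->1 1-p->1
halt: no rule applies after step 2

Answer: 2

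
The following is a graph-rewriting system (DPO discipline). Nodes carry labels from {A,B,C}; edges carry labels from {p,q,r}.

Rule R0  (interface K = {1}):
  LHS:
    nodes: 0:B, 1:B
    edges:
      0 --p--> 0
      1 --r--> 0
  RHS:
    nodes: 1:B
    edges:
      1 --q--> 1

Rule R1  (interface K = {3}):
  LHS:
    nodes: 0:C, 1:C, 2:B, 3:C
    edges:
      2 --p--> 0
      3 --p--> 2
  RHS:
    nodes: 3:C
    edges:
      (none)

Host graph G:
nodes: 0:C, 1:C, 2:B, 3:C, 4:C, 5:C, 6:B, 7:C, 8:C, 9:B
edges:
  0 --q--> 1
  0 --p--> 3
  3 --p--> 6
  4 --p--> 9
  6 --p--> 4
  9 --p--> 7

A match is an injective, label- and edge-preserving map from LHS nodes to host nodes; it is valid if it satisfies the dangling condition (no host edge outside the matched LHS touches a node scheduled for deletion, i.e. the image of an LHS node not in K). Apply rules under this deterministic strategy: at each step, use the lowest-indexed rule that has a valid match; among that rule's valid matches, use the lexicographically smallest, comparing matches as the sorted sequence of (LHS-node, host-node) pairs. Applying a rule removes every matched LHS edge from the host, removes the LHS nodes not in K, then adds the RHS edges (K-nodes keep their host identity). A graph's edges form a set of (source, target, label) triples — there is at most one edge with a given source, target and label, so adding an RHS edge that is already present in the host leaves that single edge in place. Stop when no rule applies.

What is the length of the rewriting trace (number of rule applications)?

Answer: 2

Steps:
[0] host  ⇒  10 nodes, 6 edges  {0-q->1 0-p->3 3-p->6 4-p->9 6-p->4 9-p->7}
[1] R1 @ {0↦7, 1↦5, 2↦9, 3↦4}  ⇒  7 nodes, 4 edges  {0-q->1 0-p->3 3-p->6 6-p->4}
[2] R1 @ {0↦4, 1↦8, 2↦6, 3↦3}  ⇒  4 nodes, 2 edges  {0-q->1 0-p->3}
normal form: no rule applies after step 2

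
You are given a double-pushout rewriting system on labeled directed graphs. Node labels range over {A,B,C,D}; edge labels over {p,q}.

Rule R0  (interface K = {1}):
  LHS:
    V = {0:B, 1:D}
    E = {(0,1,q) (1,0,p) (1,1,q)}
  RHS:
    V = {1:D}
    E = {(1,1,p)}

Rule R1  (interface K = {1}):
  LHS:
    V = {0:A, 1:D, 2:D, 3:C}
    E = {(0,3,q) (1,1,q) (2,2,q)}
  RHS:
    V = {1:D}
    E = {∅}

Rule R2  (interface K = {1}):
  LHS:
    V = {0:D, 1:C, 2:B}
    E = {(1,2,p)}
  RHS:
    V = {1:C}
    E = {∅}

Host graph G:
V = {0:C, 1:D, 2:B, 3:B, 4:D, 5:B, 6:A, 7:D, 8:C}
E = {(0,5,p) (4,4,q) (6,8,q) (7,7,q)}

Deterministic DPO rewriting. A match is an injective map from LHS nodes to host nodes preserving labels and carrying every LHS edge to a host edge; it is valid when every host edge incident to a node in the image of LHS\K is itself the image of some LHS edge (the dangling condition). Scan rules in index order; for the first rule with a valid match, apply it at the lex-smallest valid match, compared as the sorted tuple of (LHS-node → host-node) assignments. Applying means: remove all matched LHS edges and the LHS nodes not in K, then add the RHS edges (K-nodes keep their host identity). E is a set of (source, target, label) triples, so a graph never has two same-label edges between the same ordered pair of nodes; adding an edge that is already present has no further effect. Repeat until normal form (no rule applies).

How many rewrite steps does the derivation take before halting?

Answer: 2

Steps:
[0] host  ⇒  9 nodes, 4 edges  {0-p->5 4-q->4 6-q->8 7-q->7}
[1] R1 @ {0↦6, 1↦4, 2↦7, 3↦8}  ⇒  6 nodes, 1 edges  {0-p->5}
[2] R2 @ {0↦1, 1↦0, 2↦5}  ⇒  4 nodes, 0 edges  {∅}
final graph: no rule applies after step 2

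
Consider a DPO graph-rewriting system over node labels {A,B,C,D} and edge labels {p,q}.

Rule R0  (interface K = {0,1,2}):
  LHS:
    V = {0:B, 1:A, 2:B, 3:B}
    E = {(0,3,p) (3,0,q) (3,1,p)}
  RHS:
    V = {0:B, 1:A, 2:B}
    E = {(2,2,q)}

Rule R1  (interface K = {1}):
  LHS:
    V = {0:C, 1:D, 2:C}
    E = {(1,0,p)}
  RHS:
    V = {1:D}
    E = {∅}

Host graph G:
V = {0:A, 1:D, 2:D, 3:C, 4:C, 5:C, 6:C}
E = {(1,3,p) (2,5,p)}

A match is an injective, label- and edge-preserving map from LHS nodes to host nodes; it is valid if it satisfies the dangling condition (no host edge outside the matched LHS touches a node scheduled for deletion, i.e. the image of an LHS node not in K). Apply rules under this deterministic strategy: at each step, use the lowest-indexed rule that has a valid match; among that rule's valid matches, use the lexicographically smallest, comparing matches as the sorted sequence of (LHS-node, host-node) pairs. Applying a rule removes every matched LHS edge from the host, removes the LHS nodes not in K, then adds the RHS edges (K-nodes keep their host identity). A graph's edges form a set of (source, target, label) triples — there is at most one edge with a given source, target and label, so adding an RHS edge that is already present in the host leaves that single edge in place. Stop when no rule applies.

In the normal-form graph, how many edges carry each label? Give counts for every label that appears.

Answer: (no edges)

Rewrite trace:
start.  V:7 E:2  edges: 1-p->3 2-p->5
1. fire R1 via {0↦3, 1↦1, 2↦4}  →  V:5 E:1  edges: 2-p->5
2. fire R1 via {0↦5, 1↦2, 2↦6}  →  V:3 E:0  edges: ∅
halt: no rule applies after step 2
NF edges: []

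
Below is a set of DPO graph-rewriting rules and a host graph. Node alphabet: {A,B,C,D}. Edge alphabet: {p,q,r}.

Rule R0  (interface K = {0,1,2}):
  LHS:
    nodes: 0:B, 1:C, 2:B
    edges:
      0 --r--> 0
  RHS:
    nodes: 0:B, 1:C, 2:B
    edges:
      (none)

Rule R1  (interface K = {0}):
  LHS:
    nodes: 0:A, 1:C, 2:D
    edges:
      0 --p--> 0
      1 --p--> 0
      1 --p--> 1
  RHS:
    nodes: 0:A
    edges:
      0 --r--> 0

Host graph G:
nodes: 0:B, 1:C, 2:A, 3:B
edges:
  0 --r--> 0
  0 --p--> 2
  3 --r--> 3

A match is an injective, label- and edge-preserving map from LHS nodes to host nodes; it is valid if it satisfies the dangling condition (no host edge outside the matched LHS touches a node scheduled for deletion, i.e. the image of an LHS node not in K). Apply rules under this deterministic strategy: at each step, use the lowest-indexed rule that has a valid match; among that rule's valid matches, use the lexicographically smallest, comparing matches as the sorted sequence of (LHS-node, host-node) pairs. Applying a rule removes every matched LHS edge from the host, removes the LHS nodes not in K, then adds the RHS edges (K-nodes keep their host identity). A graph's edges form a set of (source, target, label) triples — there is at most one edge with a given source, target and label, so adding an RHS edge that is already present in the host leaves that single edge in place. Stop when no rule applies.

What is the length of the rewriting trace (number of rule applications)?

[0] host  ⇒  4 nodes, 3 edges  {0-r->0 0-p->2 3-r->3}
[1] R0 @ {0↦0, 1↦1, 2↦3}  ⇒  4 nodes, 2 edges  {0-p->2 3-r->3}
[2] R0 @ {0↦3, 1↦1, 2↦0}  ⇒  4 nodes, 1 edges  {0-p->2}
normal form: no rule applies after step 2

Answer: 2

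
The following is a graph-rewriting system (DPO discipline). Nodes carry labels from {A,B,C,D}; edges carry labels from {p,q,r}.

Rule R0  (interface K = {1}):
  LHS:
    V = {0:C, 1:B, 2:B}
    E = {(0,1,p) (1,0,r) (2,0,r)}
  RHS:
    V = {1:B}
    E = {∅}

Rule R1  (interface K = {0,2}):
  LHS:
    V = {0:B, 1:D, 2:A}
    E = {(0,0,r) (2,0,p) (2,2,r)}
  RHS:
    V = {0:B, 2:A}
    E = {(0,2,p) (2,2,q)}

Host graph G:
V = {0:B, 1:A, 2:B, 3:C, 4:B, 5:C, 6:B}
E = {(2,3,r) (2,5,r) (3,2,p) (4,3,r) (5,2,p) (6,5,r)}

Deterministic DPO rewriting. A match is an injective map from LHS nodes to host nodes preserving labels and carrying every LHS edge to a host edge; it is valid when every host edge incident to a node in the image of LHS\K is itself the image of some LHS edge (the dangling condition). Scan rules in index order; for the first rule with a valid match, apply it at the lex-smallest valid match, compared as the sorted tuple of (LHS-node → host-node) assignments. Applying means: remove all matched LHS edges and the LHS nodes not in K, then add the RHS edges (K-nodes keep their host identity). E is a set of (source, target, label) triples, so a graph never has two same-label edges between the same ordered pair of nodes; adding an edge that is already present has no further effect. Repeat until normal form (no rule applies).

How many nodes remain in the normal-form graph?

Answer: 3

Derivation:
[0] host  ⇒  7 nodes, 6 edges  {2-r->3 2-r->5 3-p->2 4-r->3 5-p->2 6-r->5}
[1] R0 @ {0↦3, 1↦2, 2↦4}  ⇒  5 nodes, 3 edges  {2-r->5 5-p->2 6-r->5}
[2] R0 @ {0↦5, 1↦2, 2↦6}  ⇒  3 nodes, 0 edges  {∅}
final graph: no rule applies after step 2
NF nodes: {0:B, 1:A, 2:B}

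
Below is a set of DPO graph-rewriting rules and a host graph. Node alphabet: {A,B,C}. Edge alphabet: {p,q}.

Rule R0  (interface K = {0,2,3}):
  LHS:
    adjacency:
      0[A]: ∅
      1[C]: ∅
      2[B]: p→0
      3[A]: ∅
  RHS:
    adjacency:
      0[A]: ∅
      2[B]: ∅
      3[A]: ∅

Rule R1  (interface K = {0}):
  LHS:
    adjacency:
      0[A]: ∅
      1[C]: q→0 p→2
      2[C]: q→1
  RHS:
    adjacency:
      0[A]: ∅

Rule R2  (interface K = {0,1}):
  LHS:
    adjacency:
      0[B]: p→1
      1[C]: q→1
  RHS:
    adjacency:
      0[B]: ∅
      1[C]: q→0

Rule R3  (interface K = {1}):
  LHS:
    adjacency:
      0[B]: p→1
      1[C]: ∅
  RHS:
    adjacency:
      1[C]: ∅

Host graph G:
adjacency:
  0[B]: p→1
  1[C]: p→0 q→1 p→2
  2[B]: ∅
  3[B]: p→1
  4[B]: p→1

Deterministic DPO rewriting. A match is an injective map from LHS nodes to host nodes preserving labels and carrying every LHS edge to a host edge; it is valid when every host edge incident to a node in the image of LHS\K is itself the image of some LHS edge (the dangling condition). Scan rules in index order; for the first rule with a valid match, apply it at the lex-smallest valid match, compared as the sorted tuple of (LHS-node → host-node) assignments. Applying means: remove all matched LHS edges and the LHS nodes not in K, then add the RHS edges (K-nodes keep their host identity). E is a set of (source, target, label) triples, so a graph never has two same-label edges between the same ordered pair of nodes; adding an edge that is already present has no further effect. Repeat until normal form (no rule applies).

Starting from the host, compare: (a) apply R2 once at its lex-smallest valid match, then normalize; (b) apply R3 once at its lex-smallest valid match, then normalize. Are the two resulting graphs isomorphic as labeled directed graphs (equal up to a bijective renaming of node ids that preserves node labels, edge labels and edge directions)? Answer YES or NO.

Answer: YES

Rewrite trace:
branch R2-first: apply at {0↦0, 1↦1} → |E|=5, then 2 more step(s) → NF |V|=3 |E|=3 V={0:B, 1:C, 2:B} E=1-p->0 1-q->0 1-p->2
branch R3-first: apply at {0↦3, 1↦1} → |E|=5, then 2 more step(s) → NF |V|=3 |E|=3 V={0:B, 1:C, 2:B} E=1-p->0 1-q->0 1-p->2
graphs isomorphic (equal up to label-preserving node renaming)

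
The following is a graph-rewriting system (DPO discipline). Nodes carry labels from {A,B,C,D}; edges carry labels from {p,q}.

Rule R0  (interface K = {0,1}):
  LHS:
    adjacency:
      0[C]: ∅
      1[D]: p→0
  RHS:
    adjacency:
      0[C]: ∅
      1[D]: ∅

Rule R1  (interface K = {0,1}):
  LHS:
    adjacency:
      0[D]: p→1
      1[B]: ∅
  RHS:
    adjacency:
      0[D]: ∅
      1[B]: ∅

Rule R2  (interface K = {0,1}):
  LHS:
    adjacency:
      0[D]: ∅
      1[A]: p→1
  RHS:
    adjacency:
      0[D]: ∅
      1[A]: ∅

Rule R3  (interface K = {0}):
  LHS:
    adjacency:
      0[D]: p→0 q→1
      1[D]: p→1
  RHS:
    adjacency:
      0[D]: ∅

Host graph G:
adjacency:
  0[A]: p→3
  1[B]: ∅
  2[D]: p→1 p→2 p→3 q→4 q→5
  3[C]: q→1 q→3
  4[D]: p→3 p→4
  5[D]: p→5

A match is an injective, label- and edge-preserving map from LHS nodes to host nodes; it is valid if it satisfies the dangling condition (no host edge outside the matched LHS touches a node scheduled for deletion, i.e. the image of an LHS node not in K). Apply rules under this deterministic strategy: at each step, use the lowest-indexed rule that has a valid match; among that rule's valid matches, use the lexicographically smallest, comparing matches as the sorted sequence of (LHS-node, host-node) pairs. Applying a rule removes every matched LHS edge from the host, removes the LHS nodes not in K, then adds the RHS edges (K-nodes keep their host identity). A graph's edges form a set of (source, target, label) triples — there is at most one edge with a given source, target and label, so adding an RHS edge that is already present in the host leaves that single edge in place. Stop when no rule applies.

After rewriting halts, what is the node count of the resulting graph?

Answer: 5

Steps:
start.  V:6 E:11  edges: 0-p->3 2-p->1 2-p->2 2-p->3 2-q->4 2-q->5 3-q->1 3-q->3 4-p->3 4-p->4 5-p->5
1. fire R0 via {0↦3, 1↦2}  →  V:6 E:10  edges: 0-p->3 2-p->1 2-p->2 2-q->4 2-q->5 3-q->1 3-q->3 4-p->3 4-p->4 5-p->5
2. fire R0 via {0↦3, 1↦4}  →  V:6 E:9  edges: 0-p->3 2-p->1 2-p->2 2-q->4 2-q->5 3-q->1 3-q->3 4-p->4 5-p->5
3. fire R1 via {0↦2, 1↦1}  →  V:6 E:8  edges: 0-p->3 2-p->2 2-q->4 2-q->5 3-q->1 3-q->3 4-p->4 5-p->5
4. fire R3 via {0↦2, 1↦4}  →  V:5 E:5  edges: 0-p->3 2-q->5 3-q->1 3-q->3 5-p->5
halt: no rule applies after step 4
NF nodes: {0:A, 1:B, 2:D, 3:C, 5:D}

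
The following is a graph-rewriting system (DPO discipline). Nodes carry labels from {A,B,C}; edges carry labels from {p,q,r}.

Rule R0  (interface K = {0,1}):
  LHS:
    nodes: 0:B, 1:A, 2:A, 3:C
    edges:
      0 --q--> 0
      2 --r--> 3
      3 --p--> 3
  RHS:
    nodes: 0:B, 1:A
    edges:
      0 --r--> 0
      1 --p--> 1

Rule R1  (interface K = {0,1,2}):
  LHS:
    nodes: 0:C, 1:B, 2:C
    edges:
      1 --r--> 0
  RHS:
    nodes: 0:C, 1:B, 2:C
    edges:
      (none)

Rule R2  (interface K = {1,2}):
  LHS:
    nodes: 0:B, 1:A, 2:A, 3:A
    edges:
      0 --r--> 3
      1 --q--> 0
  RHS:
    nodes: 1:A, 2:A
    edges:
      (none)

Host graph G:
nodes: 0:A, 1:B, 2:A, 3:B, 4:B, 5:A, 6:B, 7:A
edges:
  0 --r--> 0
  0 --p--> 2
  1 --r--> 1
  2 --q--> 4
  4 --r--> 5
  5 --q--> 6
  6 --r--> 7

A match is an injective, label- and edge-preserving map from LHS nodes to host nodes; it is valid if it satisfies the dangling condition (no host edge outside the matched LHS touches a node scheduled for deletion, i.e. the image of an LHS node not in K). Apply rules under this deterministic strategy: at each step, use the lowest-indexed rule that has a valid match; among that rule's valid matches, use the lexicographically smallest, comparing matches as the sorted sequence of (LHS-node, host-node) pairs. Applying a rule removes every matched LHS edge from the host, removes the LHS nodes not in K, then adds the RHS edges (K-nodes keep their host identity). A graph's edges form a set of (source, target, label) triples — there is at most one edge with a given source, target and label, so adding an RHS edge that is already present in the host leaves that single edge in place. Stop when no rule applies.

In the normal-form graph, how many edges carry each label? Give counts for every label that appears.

Answer: p:1 r:2

Rewrite trace:
start.  V:8 E:7  edges: 0-r->0 0-p->2 1-r->1 2-q->4 4-r->5 5-q->6 6-r->7
1. fire R2 via {0↦6, 1↦5, 2↦0, 3↦7}  →  V:6 E:5  edges: 0-r->0 0-p->2 1-r->1 2-q->4 4-r->5
2. fire R2 via {0↦4, 1↦2, 2↦0, 3↦5}  →  V:4 E:3  edges: 0-r->0 0-p->2 1-r->1
final graph: no rule applies after step 2
NF edges: [(0, 0, 'r'), (0, 2, 'p'), (1, 1, 'r')]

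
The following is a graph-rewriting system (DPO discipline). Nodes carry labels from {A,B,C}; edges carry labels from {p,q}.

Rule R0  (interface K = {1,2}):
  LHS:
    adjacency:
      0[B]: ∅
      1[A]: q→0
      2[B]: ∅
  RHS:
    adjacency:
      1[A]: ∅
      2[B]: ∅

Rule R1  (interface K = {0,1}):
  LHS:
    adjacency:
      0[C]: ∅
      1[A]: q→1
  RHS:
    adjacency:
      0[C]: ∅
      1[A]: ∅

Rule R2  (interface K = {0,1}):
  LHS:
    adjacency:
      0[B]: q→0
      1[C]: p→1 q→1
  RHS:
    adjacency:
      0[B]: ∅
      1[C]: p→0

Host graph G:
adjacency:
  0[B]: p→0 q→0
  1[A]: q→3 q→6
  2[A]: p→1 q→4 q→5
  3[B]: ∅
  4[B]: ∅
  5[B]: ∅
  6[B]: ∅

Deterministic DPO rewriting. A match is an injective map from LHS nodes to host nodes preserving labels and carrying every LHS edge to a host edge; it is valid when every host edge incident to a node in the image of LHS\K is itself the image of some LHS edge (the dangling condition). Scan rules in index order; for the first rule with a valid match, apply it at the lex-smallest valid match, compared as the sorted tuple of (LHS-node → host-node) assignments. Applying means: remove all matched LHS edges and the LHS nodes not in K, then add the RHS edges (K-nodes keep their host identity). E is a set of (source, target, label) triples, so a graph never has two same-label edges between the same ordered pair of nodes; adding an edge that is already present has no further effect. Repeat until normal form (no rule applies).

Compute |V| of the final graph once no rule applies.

Answer: 3

Steps:
initial: |V|=7 |E|=7  E = 0-p->0 0-q->0 1-q->3 1-q->6 2-p->1 2-q->4 2-q->5
step 1: apply R0 at {0↦3, 1↦1, 2↦0}  → |V|=6 |E|=6  E = 0-p->0 0-q->0 1-q->6 2-p->1 2-q->4 2-q->5
step 2: apply R0 at {0↦4, 1↦2, 2↦0}  → |V|=5 |E|=5  E = 0-p->0 0-q->0 1-q->6 2-p->1 2-q->5
step 3: apply R0 at {0↦5, 1↦2, 2↦0}  → |V|=4 |E|=4  E = 0-p->0 0-q->0 1-q->6 2-p->1
step 4: apply R0 at {0↦6, 1↦1, 2↦0}  → |V|=3 |E|=3  E = 0-p->0 0-q->0 2-p->1
halt: no rule applies after step 4
NF nodes: {0:B, 1:A, 2:A}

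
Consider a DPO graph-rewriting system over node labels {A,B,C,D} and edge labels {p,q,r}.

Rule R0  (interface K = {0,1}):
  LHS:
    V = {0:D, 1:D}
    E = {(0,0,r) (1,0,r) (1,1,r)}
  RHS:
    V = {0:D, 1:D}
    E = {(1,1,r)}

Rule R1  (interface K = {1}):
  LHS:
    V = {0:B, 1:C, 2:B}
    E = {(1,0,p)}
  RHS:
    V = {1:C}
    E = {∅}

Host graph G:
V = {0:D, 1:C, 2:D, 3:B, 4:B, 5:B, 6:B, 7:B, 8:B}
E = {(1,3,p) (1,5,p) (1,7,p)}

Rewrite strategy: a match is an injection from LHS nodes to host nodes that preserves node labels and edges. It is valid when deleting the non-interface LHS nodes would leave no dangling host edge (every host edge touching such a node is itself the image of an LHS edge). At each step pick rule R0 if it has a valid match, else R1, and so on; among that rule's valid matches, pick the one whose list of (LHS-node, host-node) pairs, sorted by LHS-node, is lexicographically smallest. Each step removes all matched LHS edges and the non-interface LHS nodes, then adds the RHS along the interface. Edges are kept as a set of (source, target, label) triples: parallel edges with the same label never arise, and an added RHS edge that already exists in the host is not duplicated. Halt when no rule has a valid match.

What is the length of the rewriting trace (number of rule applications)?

Answer: 3

Derivation:
start.  V:9 E:3  edges: 1-p->3 1-p->5 1-p->7
1. fire R1 via {0↦3, 1↦1, 2↦4}  →  V:7 E:2  edges: 1-p->5 1-p->7
2. fire R1 via {0↦5, 1↦1, 2↦6}  →  V:5 E:1  edges: 1-p->7
3. fire R1 via {0↦7, 1↦1, 2↦8}  →  V:3 E:0  edges: ∅
normal form: no rule applies after step 3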